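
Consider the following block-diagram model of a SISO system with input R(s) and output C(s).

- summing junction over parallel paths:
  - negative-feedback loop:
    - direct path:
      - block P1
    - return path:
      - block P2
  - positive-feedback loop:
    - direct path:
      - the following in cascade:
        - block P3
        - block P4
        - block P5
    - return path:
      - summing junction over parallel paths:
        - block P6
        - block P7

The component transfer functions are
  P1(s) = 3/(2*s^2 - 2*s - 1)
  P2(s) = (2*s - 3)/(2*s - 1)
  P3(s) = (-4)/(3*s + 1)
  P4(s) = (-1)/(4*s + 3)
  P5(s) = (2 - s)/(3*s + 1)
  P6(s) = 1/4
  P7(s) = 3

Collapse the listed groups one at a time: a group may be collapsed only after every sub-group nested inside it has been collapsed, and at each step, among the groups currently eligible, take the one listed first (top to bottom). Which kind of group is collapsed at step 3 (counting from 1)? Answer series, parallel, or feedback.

Step 1: collapse the loop (P1 forward, P2 return)
Step 2: reduce the series chain P3, P4, P5
Step 3: parallel reduction of P6, P7
Step 4: feedback reduction of (P3*P4*P5), (P6+P7)
Step 5: sum the parallel branches [P1/(1+P1*P2)], [(P3*P4*P5)/(1-(P3*P4*P5)*(P6+P7))]
So the answer for step 3 is parallel.

Final answer: parallel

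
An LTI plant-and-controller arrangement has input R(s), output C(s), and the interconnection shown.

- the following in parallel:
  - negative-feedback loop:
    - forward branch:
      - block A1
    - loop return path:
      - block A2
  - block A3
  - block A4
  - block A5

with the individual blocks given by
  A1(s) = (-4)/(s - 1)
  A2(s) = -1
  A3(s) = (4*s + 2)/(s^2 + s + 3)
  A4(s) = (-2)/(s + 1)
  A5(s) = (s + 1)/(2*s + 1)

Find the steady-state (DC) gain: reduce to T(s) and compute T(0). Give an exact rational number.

1. close the feedback loop around A1, A2 = (-4)/(s + 3)
2. combine [A1/(1+A1*A2)], A3, A4, A5 in parallel = (s^5 + 2*s^4 + 17*s^3 + 11*s^2 - 32*s - 15)/(2*s^5 + 11*s^4 + 25*s^3 + 40*s^2 + 33*s + 9)
Step 2 gives the overall T(s). Then T(0) = -15/9 = -5/3.

Final answer: -5/3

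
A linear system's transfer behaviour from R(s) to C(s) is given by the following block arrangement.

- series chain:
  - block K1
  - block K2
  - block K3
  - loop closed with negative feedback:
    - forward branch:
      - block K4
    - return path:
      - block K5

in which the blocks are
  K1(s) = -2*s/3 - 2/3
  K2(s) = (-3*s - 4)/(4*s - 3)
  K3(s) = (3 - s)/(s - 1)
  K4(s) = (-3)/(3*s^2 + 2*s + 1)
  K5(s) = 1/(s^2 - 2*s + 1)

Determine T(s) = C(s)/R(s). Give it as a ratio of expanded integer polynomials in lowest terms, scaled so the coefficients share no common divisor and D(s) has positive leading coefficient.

Answer: (6*s^4 - 10*s^3 - 30*s^2 + 10*s + 24)/(12*s^5 - 25*s^4 + 12*s^3 - 8*s + 6)

Working:
Step 1 - apply the feedback formula to K4, K5; result (-3*s^2 + 6*s - 3)/(3*s^4 - 4*s^3 - 2)
Step 2 - combine K1, K2, K3, [K4/(1+K4*K5)] in series, giving the overall T(s)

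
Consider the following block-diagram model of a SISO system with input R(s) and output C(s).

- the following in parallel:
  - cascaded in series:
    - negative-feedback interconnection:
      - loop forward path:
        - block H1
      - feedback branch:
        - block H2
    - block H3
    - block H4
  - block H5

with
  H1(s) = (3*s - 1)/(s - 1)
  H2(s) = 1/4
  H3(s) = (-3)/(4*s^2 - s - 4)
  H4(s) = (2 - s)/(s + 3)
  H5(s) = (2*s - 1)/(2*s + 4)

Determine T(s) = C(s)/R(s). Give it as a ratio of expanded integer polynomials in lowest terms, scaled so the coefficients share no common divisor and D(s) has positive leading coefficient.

Answer: (56*s^5 + 86*s^4 - 193*s^3 - 18*s^2 - 119*s + 36)/(56*s^5 + 226*s^4 + 20*s^3 - 514*s^2 - 76*s + 240)

Working:
1. reduce the feedback loop with forward H1 and return H2: (12*s - 4)/(7*s - 5)
2. series reduction of [H1/(1+H1*H2)], H3, H4: (36*s^2 - 84*s + 24)/(28*s^4 + 57*s^3 - 104*s^2 - 49*s + 60)
3. combine ([H1/(1+H1*H2)]*H3*H4), H5 in parallel - this is the overall T(s), already in the required normalized form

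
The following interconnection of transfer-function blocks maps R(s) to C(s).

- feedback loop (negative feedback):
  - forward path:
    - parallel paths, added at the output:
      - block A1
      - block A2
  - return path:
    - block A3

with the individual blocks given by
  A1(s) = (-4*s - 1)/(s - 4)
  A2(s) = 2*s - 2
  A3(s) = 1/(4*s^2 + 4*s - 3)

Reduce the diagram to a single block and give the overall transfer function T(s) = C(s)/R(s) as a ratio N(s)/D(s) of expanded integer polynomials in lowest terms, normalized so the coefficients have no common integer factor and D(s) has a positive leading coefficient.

Step 1. combine A1, A2 in parallel = (2*s^2 - 14*s + 7)/(s - 4)
Step 2. apply the feedback formula to (A1+A2), A3; the result is T(s) itself (integer coefficients, no common factor, positive leading denominator coefficient)

Hence the answer: (8*s^4 - 48*s^3 - 34*s^2 + 70*s - 21)/(4*s^3 - 10*s^2 - 33*s + 19)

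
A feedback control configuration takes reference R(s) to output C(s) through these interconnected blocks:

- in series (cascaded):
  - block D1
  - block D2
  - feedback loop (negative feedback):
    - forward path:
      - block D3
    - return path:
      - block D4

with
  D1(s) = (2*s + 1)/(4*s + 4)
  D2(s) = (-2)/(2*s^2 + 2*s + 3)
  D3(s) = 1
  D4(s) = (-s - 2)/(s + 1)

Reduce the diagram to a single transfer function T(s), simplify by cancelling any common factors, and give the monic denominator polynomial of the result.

Step 1. collapse the loop (D3 forward, D4 return), giving -s - 1
Step 2. series reduction of D1, D2, [D3/(1+D3*D4)], giving (2*s + 1)/(4*s^2 + 4*s + 6)
That last expression is T(s), already simplified. Scaling its denominator by 1/4 (the reciprocal of the leading coefficient) yields the monic denominator.

Final answer: s^2 + s + 3/2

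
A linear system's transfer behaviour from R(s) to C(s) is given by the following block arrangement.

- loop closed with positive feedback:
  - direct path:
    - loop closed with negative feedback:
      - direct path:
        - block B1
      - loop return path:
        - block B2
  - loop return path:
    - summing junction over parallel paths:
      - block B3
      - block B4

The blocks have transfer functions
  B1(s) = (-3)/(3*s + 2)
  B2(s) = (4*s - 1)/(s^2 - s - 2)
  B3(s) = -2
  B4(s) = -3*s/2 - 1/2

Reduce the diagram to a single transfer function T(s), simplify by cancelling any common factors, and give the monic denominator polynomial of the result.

First reduce the diagram to T(s).

(1) collapse the loop (B1 forward, B2 return), giving (-3*s^2 + 3*s + 6)/(3*s^3 - s^2 - 20*s - 1)
(2) reduce the parallel group B3, B4, giving -3*s/2 - 5/2
(3) collapse the loop ([B1/(1+B1*B2)] forward, (B3+B4) return), giving (6*s^2 - 6*s - 12)/(3*s^3 + 8*s^2 + 7*s - 28)
Step 3 gives the fully reduced T(s), with no common factor left to cancel. The denominator's leading coefficient is 3, so divide each of its coefficients by 3 to get the monic form.

Answer: s^3 + 8*s^2/3 + 7*s/3 - 28/3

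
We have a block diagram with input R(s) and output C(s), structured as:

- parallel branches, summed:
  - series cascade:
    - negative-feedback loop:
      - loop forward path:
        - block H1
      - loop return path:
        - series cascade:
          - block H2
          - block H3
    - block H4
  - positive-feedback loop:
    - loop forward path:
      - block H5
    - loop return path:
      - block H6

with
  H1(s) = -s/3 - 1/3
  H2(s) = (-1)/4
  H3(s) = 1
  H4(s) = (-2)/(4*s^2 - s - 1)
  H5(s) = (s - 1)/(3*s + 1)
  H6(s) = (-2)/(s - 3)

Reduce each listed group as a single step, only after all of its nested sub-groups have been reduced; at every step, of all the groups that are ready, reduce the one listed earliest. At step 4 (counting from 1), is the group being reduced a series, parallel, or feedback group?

Answer: feedback

Working:
Step 1. combine H2, H3 in series
Step 2. apply the feedback formula to H1, (H2*H3)
Step 3. multiply [H1/(1+H1*(H2*H3))], H4 (series)
Step 4. feedback reduction of H5, H6
Step 5. combine ([H1/(1+H1*(H2*H3))]*H4), [H5/(1-H5*H6)] in parallel
Step 4 collapses a feedback group.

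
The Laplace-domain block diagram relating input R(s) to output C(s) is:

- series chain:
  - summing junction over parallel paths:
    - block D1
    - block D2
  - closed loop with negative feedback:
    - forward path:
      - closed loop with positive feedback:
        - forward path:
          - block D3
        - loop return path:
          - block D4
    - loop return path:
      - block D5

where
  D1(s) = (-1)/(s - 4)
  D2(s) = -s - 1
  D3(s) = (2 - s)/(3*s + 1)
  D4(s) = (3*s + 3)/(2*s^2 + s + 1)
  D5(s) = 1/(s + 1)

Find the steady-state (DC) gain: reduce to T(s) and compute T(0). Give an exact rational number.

First reduce the diagram to T(s).

Step 1. combine D1, D2 in parallel: (-s^2 + 3*s + 3)/(s - 4)
Step 2. close the feedback loop around D3, D4: (-2*s^3 + 3*s^2 + s + 2)/(6*s^3 + 8*s^2 + s - 5)
Step 3. apply the feedback formula to [D3/(1-D3*D4)], D5: (-2*s^4 + s^3 + 4*s^2 + 3*s + 2)/(6*s^4 + 12*s^3 + 12*s^2 - 3*s - 3)
Step 4. series reduction of (D1+D2), [[D3/(1-D3*D4)]/(1+[D3/(1-D3*D4)]*D5)]: (2*s^6 - 7*s^5 - 7*s^4 + 12*s^3 + 19*s^2 + 15*s + 6)/(6*s^5 - 12*s^4 - 36*s^3 - 51*s^2 + 9*s + 12)
The step-4 result is T(s). Setting s = 0: T(0) = 6/12 = 1/2.

Answer: 1/2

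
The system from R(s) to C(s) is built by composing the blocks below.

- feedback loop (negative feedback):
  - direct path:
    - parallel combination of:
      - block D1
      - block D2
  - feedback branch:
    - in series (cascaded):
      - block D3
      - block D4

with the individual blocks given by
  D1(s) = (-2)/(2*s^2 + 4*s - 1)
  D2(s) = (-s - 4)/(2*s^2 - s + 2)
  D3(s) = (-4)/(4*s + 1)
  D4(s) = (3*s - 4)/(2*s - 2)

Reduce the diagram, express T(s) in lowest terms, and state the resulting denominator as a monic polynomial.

The answer is s^6 + 3*s^5/4 - 9*s^4/8 + 29*s^3/4 - 83*s^2/16 - 107*s/16 + 1/8.

Reasoning:
1. combine D1, D2 in parallel = (-2*s^3 - 16*s^2 - 13*s)/(4*s^4 + 6*s^3 - 2*s^2 + 9*s - 2)
2. reduce the series chain D3, D4 = (8 - 6*s)/(4*s^2 - 3*s - 1)
3. close the feedback loop around (D1+D2), (D3*D4) = (-8*s^5 - 58*s^4 - 2*s^3 + 55*s^2 + 13*s)/(16*s^6 + 12*s^5 - 18*s^4 + 116*s^3 - 83*s^2 - 107*s + 2)
T(s) is the step-3 result (common factors already cancelled). Leading coefficient of the denominator: 16. Divide through by 16 for the monic polynomial.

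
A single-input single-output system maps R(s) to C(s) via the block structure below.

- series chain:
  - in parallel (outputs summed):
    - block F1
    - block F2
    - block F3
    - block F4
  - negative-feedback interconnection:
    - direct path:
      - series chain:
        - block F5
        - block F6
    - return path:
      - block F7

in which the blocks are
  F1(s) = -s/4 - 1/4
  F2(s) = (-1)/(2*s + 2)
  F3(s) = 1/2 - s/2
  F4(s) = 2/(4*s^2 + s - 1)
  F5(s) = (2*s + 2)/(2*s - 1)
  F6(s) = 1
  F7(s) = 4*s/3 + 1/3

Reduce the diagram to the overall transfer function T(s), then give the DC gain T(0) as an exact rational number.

Step 1 - sum the parallel branches F1, F2, F3, F4: (-12*s^4 - 11*s^3 - 3*s^2 + 9*s + 9)/(16*s^3 + 20*s^2 - 4)
Step 2 - combine F5, F6 in series: (2*s + 2)/(2*s - 1)
Step 3 - close the feedback loop around (F5*F6), F7: (6*s + 6)/(8*s^2 + 16*s - 1)
Step 4 - series reduction of (F1+F2+F3+F4), [(F5*F6)/(1+(F5*F6)*F7)]: (-36*s^4 - 33*s^3 - 9*s^2 + 27*s + 27)/(64*s^4 + 144*s^3 + 8*s^2 - 34*s + 2)
Step 4 gives the overall T(s). Then T(0) = 27/2.

Therefore the answer is 27/2.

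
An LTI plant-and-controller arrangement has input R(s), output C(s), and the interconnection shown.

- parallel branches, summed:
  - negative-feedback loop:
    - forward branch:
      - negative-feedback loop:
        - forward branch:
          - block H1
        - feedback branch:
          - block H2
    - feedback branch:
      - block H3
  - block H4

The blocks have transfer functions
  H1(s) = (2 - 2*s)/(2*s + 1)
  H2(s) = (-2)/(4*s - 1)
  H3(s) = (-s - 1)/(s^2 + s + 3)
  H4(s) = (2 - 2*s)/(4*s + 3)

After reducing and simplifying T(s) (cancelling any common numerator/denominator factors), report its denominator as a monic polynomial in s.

Step 1 - close the feedback loop around H1, H2, giving (-8*s^2 + 10*s - 2)/(8*s^2 + 6*s - 5)
Step 2 - collapse the loop ([H1/(1+H1*H2)] forward, H3 return), giving (-8*s^4 + 2*s^3 - 16*s^2 + 28*s - 6)/(8*s^4 + 22*s^3 + 23*s^2 + 5*s - 13)
Step 3 - reduce the parallel group [[H1/(1+H1*H2)]/(1+[H1/(1+H1*H2)]*H3)], H4, giving (-48*s^5 - 44*s^4 - 60*s^3 + 100*s^2 + 96*s - 44)/(32*s^5 + 112*s^4 + 158*s^3 + 89*s^2 - 37*s - 39)
No further cancellation is possible in the step-3 result, so that is T(s). Its denominator becomes monic after dividing by the leading coefficient 32.

Final answer: s^5 + 7*s^4/2 + 79*s^3/16 + 89*s^2/32 - 37*s/32 - 39/32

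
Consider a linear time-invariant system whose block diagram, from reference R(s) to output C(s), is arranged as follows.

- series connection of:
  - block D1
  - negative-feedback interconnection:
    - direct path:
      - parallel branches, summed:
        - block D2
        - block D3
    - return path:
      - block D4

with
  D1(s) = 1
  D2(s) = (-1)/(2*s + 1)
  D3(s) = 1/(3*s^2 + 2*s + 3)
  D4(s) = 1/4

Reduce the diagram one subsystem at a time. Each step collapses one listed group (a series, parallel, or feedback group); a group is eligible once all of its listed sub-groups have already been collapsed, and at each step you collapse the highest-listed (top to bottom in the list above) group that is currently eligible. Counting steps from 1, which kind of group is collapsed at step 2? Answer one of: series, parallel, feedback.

Step 1. parallel reduction of D2, D3
Step 2. apply the feedback formula to (D2+D3), D4
Step 3. cascade D1, [(D2+D3)/(1+(D2+D3)*D4)]
At step 2 the group reduced is feedback.

Final answer: feedback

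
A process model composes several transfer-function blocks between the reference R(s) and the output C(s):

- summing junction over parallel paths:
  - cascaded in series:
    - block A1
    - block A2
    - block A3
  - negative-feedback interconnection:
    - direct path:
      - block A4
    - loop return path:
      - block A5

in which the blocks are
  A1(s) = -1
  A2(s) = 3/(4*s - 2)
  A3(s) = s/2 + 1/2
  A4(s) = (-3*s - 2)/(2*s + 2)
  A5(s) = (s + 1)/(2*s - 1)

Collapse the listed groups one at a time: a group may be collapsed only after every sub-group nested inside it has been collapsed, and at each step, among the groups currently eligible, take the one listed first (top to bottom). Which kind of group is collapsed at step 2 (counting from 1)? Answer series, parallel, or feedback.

The answer is feedback.

Reasoning:
Step 1. series reduction of A1, A2, A3
Step 2. close the feedback loop around A4, A5
Step 3. sum the parallel branches (A1*A2*A3), [A4/(1+A4*A5)]
So the answer for step 2 is feedback.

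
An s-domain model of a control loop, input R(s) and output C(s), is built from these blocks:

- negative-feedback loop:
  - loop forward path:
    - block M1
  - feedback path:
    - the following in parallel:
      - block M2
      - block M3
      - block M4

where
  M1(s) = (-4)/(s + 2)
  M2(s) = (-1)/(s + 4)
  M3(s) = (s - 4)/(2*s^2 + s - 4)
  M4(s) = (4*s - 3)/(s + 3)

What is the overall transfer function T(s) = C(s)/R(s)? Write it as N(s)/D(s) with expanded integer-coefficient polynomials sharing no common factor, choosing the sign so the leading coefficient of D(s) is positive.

The answer is (-8*s^4 - 60*s^3 - 108*s^2 + 64*s + 192)/(2*s^5 - 13*s^4 - 59*s^3 + 162*s^2 + 236*s - 144).

Reasoning:
Step 1 - sum the parallel branches M2, M3, M4 = (8*s^4 + 29*s^3 - 31*s^2 - 79*s + 12)/(2*s^4 + 15*s^3 + 27*s^2 - 16*s - 48)
Step 2 - reduce the feedback loop with forward M1 and return (M2+M3+M4): this yields T(s), and no further normalization is needed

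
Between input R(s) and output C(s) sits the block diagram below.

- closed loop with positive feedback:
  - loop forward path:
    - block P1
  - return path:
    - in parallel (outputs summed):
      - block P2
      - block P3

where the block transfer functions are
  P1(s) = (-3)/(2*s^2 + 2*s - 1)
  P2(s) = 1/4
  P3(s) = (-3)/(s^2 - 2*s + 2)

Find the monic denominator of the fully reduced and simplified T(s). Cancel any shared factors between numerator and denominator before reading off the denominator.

[1] sum the parallel branches P2, P3: (s^2 - 2*s - 10)/(4*s^2 - 8*s + 8)
[2] close the feedback loop around P1, (P2+P3): (-12*s^2 + 24*s - 24)/(8*s^4 - 8*s^3 - s^2 + 18*s - 38)
T(s) is the step-2 result (common factors already cancelled). Leading coefficient of the denominator: 8. Divide through by 8 for the monic polynomial.

Therefore the answer is s^4 - s^3 - s^2/8 + 9*s/4 - 19/4.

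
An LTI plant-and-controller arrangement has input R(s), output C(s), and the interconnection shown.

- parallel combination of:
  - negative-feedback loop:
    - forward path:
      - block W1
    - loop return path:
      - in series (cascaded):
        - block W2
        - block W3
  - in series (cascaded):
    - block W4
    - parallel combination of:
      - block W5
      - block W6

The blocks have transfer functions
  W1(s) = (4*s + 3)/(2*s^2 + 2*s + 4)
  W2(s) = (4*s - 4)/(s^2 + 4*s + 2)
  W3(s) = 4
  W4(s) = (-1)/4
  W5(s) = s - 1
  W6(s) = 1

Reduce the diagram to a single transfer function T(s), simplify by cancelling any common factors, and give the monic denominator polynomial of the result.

Answer: s^4 + 5*s^3 + 40*s^2 + 2*s - 20

Working:
(1) series reduction of W2, W3, giving (16*s - 16)/(s^2 + 4*s + 2)
(2) feedback reduction of W1, (W2*W3), giving (4*s^3 + 19*s^2 + 20*s + 6)/(2*s^4 + 10*s^3 + 80*s^2 + 4*s - 40)
(3) combine W5, W6 in parallel, giving s
(4) multiply W4, (W5+W6) (series), giving (-s)/4
(5) add [W1/(1+W1*(W2*W3))], (W4*(W5+W6)) (parallel), giving (-s^5 - 5*s^4 - 32*s^3 + 36*s^2 + 60*s + 12)/(4*s^4 + 20*s^3 + 160*s^2 + 8*s - 80)
That last expression is T(s), already simplified. Scaling its denominator by 1/4 (the reciprocal of the leading coefficient) yields the monic denominator.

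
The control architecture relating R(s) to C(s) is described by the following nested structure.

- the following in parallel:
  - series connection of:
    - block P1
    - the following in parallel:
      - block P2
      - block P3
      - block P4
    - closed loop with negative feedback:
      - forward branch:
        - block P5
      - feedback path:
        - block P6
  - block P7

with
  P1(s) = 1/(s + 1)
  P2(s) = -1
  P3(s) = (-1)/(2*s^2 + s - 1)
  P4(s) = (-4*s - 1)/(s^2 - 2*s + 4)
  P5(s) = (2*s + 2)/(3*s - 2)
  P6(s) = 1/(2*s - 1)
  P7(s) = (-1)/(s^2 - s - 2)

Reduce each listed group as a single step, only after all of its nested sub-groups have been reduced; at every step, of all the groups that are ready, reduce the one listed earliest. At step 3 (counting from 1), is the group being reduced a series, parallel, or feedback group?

Answer: series

Working:
[1] reduce the parallel group P2, P3, P4
[2] feedback reduction of P5, P6
[3] multiply P1, (P2+P3+P4), [P5/(1+P5*P6)] (series)
[4] sum the parallel branches (P1*(P2+P3+P4)*[P5/(1+P5*P6)]), P7
Step 3 collapses a series group.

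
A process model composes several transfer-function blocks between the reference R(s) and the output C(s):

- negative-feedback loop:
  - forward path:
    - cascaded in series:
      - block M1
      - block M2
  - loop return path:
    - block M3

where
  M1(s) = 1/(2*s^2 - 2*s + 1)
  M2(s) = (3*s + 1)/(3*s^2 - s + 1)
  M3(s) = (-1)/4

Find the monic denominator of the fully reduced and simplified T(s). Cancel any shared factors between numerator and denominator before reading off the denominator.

Step 1. reduce the series chain M1, M2: (3*s + 1)/(6*s^4 - 8*s^3 + 7*s^2 - 3*s + 1)
Step 2. feedback reduction of (M1*M2), M3: (12*s + 4)/(24*s^4 - 32*s^3 + 28*s^2 - 15*s + 3)
No further cancellation is possible in the step-2 result, so that is T(s). Its denominator becomes monic after dividing by the leading coefficient 24.

Answer: s^4 - 4*s^3/3 + 7*s^2/6 - 5*s/8 + 1/8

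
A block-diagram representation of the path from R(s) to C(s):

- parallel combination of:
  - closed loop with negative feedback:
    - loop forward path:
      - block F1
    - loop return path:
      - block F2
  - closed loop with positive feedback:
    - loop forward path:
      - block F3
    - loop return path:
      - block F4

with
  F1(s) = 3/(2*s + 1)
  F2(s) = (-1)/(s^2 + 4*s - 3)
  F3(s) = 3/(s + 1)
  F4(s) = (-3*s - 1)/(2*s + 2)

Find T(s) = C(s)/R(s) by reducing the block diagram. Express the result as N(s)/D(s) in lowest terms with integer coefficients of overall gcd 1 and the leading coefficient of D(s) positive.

Reducing step by step:

(1) close the feedback loop around F1, F2: (3*s^2 + 12*s - 9)/(2*s^3 + 9*s^2 - 2*s - 6)
(2) reduce the feedback loop with forward F3 and return F4: (6*s + 6)/(2*s^2 + 13*s + 5)
(3) add [F1/(1+F1*F2)], [F3/(1-F3*F4)] (parallel) - this is the overall T(s), already in the required normalized form

Answer: (18*s^4 + 129*s^3 + 195*s^2 - 105*s - 81)/(4*s^5 + 44*s^4 + 123*s^3 + 7*s^2 - 88*s - 30)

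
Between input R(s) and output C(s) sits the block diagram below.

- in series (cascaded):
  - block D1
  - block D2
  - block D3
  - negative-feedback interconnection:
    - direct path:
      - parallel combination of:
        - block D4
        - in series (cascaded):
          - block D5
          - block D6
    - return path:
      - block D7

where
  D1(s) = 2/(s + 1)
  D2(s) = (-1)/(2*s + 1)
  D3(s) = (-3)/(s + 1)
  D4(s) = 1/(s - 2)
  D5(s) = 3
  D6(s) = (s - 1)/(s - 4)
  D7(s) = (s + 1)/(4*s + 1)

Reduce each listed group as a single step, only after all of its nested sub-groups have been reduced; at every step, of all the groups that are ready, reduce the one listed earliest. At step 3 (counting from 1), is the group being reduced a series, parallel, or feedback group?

1. combine D5, D6 in series
2. combine D4, (D5*D6) in parallel
3. apply the feedback formula to (D4+(D5*D6)), D7
4. series reduction of D1, D2, D3, [(D4+(D5*D6))/(1+(D4+(D5*D6))*D7)]
At step 3 the group reduced is feedback.

Hence the answer: feedback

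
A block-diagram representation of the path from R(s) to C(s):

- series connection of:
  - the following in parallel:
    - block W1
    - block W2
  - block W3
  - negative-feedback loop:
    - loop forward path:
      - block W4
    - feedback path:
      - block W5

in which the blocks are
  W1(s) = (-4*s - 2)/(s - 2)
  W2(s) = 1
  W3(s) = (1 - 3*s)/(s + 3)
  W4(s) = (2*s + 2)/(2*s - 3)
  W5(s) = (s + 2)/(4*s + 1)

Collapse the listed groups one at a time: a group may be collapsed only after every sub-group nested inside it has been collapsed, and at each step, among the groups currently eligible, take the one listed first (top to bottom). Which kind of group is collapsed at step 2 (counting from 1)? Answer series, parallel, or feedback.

Step 1 - combine W1, W2 in parallel
Step 2 - feedback reduction of W4, W5
Step 3 - cascade (W1+W2), W3, [W4/(1+W4*W5)]
Step 2: feedback.

Therefore the answer is feedback.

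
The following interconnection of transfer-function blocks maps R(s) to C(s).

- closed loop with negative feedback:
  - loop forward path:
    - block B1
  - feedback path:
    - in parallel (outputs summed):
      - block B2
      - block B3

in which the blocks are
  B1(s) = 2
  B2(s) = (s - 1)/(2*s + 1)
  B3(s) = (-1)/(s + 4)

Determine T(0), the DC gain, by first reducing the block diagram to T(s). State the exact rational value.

Reducing step by step:

Step 1 - sum the parallel branches B2, B3 gives (s^2 + s - 5)/(2*s^2 + 9*s + 4)
Step 2 - close the feedback loop around B1, (B2+B3) gives (4*s^2 + 18*s + 8)/(4*s^2 + 11*s - 6)
DC gain: substitute s = 0 into T(s) from step 2: T(0) = 8/(-6) = -4/3.

Answer: -4/3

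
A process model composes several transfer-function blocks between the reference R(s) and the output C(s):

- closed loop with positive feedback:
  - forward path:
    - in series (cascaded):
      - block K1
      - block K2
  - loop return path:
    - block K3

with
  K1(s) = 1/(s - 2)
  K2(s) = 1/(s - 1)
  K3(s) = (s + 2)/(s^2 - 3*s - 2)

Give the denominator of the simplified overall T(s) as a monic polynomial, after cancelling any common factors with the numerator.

The answer is s^4 - 6*s^3 + 9*s^2 - s - 6.

Reasoning:
1. combine K1, K2 in series gives 1/(s^2 - 3*s + 2)
2. close the feedback loop around (K1*K2), K3 gives (s^2 - 3*s - 2)/(s^4 - 6*s^3 + 9*s^2 - s - 6)
That last expression is T(s), already simplified, and its denominator is already monic.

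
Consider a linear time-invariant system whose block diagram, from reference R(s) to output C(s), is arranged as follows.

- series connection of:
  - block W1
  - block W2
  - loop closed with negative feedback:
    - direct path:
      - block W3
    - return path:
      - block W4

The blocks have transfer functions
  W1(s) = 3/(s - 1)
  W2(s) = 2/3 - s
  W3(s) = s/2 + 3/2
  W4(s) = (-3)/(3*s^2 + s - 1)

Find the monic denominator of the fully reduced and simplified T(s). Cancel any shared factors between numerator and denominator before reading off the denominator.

Step 1: apply the feedback formula to W3, W4, giving (3*s^3 + 10*s^2 + 2*s - 3)/(6*s^2 - s - 11)
Step 2: cascade W1, W2, [W3/(1+W3*W4)], giving (-9*s^4 - 24*s^3 + 14*s^2 + 13*s - 6)/(6*s^3 - 7*s^2 - 10*s + 11)
The result of step 2 is T(s) in lowest terms. Its denominator has leading coefficient 6; dividing the denominator through by 6 makes it monic.

Final answer: s^3 - 7*s^2/6 - 5*s/3 + 11/6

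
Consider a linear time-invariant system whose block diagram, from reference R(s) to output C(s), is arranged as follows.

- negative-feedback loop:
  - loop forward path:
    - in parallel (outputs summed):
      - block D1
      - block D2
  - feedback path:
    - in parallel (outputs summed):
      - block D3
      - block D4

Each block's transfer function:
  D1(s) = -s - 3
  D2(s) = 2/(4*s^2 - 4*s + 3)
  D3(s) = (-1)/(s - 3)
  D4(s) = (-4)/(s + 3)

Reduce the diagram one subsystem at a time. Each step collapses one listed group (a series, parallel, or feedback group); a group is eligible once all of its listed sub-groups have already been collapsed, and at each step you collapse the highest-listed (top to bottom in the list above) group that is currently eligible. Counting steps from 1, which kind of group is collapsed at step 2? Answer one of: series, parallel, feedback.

The answer is parallel.

Reasoning:
Step 1 - reduce the parallel group D1, D2
Step 2 - add D3, D4 (parallel)
Step 3 - close the feedback loop around (D1+D2), (D3+D4)
So the answer for step 2 is parallel.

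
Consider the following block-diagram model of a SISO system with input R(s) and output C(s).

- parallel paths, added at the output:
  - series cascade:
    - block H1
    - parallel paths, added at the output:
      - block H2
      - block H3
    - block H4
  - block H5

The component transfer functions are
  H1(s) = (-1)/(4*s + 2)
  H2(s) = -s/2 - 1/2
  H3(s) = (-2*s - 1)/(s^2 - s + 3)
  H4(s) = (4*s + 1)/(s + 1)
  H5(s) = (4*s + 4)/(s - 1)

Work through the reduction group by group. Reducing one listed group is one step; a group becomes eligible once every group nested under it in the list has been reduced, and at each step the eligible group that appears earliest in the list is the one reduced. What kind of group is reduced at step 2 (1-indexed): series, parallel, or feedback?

The answer is series.

Reasoning:
1. add H2, H3 (parallel)
2. reduce the series chain H1, (H2+H3), H4
3. sum the parallel branches (H1*(H2+H3)*H4), H5
Step 2: series.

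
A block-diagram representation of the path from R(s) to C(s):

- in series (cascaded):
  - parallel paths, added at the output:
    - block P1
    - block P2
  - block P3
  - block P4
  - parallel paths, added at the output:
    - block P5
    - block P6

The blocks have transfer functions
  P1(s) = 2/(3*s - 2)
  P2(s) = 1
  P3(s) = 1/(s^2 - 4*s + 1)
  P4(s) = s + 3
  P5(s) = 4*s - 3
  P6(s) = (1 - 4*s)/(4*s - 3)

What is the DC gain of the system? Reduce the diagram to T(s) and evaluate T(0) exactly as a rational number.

Step 1. reduce the parallel group P1, P2, giving (3*s)/(3*s - 2)
Step 2. reduce the parallel group P5, P6, giving (16*s^2 - 28*s + 10)/(4*s - 3)
Step 3. reduce the series chain (P1+P2), P3, P4, (P5+P6), giving (48*s^4 + 60*s^3 - 222*s^2 + 90*s)/(12*s^4 - 65*s^3 + 86*s^2 - 41*s + 6)
Evaluating the step-3 result (the overall T(s)) at s = 0 gives T(0) = 0/6 = 0.

Final answer: 0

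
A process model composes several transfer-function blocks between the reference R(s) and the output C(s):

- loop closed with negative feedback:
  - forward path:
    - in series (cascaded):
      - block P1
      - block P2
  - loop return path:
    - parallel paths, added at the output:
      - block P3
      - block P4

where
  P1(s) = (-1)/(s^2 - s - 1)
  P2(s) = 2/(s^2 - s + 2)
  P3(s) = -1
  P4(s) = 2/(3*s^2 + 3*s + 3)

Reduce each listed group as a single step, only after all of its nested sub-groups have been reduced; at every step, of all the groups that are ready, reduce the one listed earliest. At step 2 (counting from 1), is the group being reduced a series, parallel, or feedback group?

Step 1. series reduction of P1, P2
Step 2. parallel reduction of P3, P4
Step 3. close the feedback loop around (P1*P2), (P3+P4)
Step 2: parallel.

Hence the answer: parallel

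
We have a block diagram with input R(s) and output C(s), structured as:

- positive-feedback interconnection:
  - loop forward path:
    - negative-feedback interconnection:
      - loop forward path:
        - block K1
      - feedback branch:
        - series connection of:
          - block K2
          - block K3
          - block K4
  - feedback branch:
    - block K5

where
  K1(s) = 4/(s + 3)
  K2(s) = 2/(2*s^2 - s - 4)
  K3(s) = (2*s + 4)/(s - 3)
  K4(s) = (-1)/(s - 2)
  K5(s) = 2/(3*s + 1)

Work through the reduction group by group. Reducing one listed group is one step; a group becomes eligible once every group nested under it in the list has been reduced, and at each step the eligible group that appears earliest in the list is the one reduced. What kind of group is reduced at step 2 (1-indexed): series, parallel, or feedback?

Step 1: reduce the series chain K2, K3, K4
Step 2: reduce the feedback loop with forward K1 and return (K2*K3*K4)
Step 3: apply the feedback formula to [K1/(1+K1*(K2*K3*K4))], K5
So the answer for step 2 is feedback.

Therefore the answer is feedback.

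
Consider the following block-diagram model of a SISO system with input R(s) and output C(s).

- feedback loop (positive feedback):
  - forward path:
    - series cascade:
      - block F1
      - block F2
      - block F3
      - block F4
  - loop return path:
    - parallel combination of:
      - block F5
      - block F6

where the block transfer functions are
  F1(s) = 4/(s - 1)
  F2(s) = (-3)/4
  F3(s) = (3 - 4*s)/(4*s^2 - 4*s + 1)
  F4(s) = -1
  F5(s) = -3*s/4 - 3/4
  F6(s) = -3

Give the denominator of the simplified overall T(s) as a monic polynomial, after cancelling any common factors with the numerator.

First reduce the diagram to T(s).

Step 1: series reduction of F1, F2, F3, F4 = (9 - 12*s)/(4*s^3 - 8*s^2 + 5*s - 1)
Step 2: add F5, F6 (parallel) = -3*s/4 - 15/4
Step 3: close the feedback loop around (F1*F2*F3*F4), (F5+F6) = (36 - 48*s)/(16*s^3 - 68*s^2 - 133*s + 131)
Step 3 gives the fully reduced T(s), with no common factor left to cancel. The denominator's leading coefficient is 16, so divide each of its coefficients by 16 to get the monic form.

Answer: s^3 - 17*s^2/4 - 133*s/16 + 131/16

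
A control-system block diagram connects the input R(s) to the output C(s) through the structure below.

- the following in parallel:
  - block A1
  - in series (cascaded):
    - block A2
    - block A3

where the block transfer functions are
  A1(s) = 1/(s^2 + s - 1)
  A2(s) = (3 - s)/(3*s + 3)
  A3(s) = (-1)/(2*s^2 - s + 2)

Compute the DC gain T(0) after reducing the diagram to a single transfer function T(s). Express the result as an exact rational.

Step 1. cascade A2, A3 gives (s - 3)/(6*s^3 + 3*s^2 + 3*s + 6)
Step 2. add A1, (A2*A3) (parallel) gives (7*s^3 + s^2 - s + 9)/(6*s^5 + 9*s^4 + 6*s^2 + 3*s - 6)
Evaluating the step-2 result (the overall T(s)) at s = 0 gives T(0) = 9/(-6) = -3/2.

Hence the answer: -3/2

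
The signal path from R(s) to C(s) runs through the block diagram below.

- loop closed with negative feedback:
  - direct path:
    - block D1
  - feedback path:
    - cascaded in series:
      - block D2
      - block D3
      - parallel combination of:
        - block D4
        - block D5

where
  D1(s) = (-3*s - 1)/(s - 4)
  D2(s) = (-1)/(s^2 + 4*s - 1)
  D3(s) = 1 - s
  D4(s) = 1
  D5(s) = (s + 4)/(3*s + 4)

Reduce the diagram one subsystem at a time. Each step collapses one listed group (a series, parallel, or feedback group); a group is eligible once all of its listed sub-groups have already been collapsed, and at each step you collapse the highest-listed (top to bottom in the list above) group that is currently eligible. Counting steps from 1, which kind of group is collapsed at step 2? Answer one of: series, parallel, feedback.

Answer: series

Working:
Step 1. reduce the parallel group D4, D5
Step 2. series reduction of D2, D3, (D4+D5)
Step 3. close the feedback loop around D1, (D2*D3*(D4+D5))
Step 2 collapses a series group.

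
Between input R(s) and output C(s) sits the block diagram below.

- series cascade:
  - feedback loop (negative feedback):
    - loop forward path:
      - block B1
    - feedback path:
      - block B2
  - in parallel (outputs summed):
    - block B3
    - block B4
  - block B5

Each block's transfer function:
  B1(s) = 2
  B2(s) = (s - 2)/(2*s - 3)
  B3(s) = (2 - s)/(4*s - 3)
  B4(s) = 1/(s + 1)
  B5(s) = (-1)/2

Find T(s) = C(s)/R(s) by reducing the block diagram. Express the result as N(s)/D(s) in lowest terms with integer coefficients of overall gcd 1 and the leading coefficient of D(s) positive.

First reduce the diagram to T(s).

Step 1 - close the feedback loop around B1, B2 -> (4*s - 6)/(4*s - 7)
Step 2 - combine B3, B4 in parallel -> (-s^2 + 5*s - 1)/(4*s^2 + s - 3)
Step 3 - cascade [B1/(1+B1*B2)], (B3+B4), B5: this yields T(s), and no further normalization is needed

Answer: (2*s^3 - 13*s^2 + 17*s - 3)/(16*s^3 - 24*s^2 - 19*s + 21)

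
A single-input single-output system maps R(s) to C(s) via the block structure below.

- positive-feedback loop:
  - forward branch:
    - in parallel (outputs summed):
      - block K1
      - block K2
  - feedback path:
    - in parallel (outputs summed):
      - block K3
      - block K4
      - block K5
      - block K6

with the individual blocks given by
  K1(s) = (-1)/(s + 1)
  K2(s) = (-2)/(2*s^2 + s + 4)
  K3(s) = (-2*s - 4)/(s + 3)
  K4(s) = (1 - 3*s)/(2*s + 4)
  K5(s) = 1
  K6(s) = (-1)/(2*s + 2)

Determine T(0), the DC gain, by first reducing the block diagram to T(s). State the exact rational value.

Answer: -12

Working:
(1) sum the parallel branches K1, K2 = (-2*s^2 - 3*s - 6)/(2*s^3 + 3*s^2 + 5*s + 4)
(2) reduce the parallel group K3, K4, K5, K6 = (-5*s^3 - 20*s^2 - 20*s - 7)/(2*s^3 + 12*s^2 + 22*s + 12)
(3) apply the feedback formula to (K1+K2), (K3+K4+K5+K6) = (-4*s^5 - 30*s^4 - 92*s^3 - 162*s^2 - 168*s - 72)/(4*s^6 + 20*s^5 + 35*s^4 + 28*s^3 + 7*s + 6)
That last expression is T(s); at s = 0 only the constant terms survive, so T(0) = -72/6 = -12.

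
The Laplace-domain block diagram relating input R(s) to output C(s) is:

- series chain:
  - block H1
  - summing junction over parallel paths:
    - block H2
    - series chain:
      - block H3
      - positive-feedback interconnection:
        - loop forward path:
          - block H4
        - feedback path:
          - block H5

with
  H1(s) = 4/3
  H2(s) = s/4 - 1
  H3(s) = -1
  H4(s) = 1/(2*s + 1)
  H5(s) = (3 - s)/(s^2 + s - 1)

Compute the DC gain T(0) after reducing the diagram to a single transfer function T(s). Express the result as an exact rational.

Reducing step by step:

1. collapse the loop (H4 forward, H5 return) gives (s^2 + s - 1)/(2*s^3 + 3*s^2 - 4)
2. combine H3, [H4/(1-H4*H5)] in series gives (-s^2 - s + 1)/(2*s^3 + 3*s^2 - 4)
3. parallel reduction of H2, (H3*[H4/(1-H4*H5)]) gives (2*s^4 - 5*s^3 - 16*s^2 - 8*s + 20)/(8*s^3 + 12*s^2 - 16)
4. multiply H1, (H2+(H3*[H4/(1-H4*H5)])) (series) gives (2*s^4 - 5*s^3 - 16*s^2 - 8*s + 20)/(6*s^3 + 9*s^2 - 12)
That last expression is T(s); at s = 0 only the constant terms survive, so T(0) = 20/(-12) = -5/3.

Answer: -5/3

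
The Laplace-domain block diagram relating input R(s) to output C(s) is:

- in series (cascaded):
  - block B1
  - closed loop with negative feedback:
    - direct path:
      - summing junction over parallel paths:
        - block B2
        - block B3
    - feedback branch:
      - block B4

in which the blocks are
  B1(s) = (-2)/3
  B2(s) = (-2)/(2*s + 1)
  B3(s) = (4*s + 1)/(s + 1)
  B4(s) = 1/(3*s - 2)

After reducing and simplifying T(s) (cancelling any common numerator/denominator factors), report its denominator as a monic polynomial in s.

The answer is s^3 + 13*s^2/6 + s/6 - 1/2.

Reasoning:
(1) combine B2, B3 in parallel: (8*s^2 + 4*s - 1)/(2*s^2 + 3*s + 1)
(2) collapse the loop ((B2+B3) forward, B4 return): (24*s^3 - 4*s^2 - 11*s + 2)/(6*s^3 + 13*s^2 + s - 3)
(3) multiply B1, [(B2+B3)/(1+(B2+B3)*B4)] (series): (-48*s^3 + 8*s^2 + 22*s - 4)/(18*s^3 + 39*s^2 + 3*s - 9)
That last expression is T(s), already simplified. Scaling its denominator by 1/18 (the reciprocal of the leading coefficient) yields the monic denominator.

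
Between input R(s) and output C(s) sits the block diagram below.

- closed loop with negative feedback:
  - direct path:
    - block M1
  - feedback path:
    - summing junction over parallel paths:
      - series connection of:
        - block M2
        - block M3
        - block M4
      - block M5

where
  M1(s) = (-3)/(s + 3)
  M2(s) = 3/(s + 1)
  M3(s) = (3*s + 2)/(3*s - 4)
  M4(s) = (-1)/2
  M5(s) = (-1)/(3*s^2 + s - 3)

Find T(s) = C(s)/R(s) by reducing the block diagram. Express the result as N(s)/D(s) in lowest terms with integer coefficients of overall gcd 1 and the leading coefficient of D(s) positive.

Step 1: combine M2, M3, M4 in series: (-9*s - 6)/(6*s^2 - 2*s - 8)
Step 2: combine (M2*M3*M4), M5 in parallel: (-27*s^3 - 33*s^2 + 23*s + 26)/(18*s^4 - 44*s^2 - 2*s + 24)
Step 3: close the feedback loop around M1, ((M2*M3*M4)+M5): this yields T(s), and no further normalization is needed

Therefore the answer is (-54*s^4 + 132*s^2 + 6*s - 72)/(18*s^5 + 54*s^4 + 37*s^3 - 35*s^2 - 51*s - 6).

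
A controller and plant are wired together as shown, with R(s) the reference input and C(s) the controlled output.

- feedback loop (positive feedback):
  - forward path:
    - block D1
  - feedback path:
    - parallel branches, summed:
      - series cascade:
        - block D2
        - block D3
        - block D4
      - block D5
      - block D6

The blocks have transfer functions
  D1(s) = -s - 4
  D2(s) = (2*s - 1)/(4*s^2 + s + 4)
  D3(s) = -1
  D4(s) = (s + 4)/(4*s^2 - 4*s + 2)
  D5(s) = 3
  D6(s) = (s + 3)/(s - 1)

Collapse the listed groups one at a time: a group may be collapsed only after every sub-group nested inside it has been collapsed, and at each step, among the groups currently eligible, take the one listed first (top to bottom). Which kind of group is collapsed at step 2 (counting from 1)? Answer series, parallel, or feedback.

1. multiply D2, D3, D4 (series)
2. add (D2*D3*D4), D5, D6 (parallel)
3. close the feedback loop around D1, ((D2*D3*D4)+D5+D6)
So the answer for step 2 is parallel.

Hence the answer: parallel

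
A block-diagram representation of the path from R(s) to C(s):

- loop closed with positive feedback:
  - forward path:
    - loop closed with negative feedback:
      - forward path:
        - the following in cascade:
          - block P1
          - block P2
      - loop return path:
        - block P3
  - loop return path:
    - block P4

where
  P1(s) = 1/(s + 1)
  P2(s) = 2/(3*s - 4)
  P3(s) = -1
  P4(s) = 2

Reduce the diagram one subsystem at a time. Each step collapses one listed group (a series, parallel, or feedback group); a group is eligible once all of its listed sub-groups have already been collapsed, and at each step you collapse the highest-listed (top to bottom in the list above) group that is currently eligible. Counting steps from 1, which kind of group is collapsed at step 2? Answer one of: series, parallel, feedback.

Reducing step by step:

[1] reduce the series chain P1, P2
[2] reduce the feedback loop with forward (P1*P2) and return P3
[3] feedback reduction of [(P1*P2)/(1+(P1*P2)*P3)], P4
At step 2 the group reduced is feedback.

Answer: feedback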